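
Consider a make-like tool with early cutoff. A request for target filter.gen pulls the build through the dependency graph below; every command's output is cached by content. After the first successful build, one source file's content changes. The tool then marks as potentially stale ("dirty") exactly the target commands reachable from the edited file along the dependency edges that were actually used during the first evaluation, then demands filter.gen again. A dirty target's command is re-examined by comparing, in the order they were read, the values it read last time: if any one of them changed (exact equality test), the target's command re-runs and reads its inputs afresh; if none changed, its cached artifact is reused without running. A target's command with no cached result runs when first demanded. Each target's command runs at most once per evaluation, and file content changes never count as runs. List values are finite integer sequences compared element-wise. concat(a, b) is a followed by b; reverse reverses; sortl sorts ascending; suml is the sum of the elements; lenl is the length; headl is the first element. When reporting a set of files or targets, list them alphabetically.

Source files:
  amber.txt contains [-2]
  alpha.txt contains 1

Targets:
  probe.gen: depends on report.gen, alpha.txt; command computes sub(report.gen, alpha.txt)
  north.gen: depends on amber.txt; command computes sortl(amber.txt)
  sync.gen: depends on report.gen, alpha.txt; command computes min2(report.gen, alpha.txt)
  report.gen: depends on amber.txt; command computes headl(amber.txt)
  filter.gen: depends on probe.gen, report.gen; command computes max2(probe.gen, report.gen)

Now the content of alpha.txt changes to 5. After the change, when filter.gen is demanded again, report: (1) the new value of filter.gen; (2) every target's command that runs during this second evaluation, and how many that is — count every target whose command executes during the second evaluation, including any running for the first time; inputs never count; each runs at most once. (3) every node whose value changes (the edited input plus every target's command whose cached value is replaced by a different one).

Demanding filter.gen again yields -2.
2 target commands run: filter.gen, probe.gen.
The nodes whose values change: alpha.txt, probe.gen.

First demand of the output computes:
  report.gen = headl([-2]) = -2
  probe.gen = sub(-2, 1) = -3
  filter.gen = max2(-3, -2) = -2

After the edit, cleaning proceeds:
  probe.gen: a read changed (alpha.txt 1->5) — executes, giving -7.
  filter.gen: a read changed (probe.gen -3->-7) — executes, giving -2 — identical to its old value.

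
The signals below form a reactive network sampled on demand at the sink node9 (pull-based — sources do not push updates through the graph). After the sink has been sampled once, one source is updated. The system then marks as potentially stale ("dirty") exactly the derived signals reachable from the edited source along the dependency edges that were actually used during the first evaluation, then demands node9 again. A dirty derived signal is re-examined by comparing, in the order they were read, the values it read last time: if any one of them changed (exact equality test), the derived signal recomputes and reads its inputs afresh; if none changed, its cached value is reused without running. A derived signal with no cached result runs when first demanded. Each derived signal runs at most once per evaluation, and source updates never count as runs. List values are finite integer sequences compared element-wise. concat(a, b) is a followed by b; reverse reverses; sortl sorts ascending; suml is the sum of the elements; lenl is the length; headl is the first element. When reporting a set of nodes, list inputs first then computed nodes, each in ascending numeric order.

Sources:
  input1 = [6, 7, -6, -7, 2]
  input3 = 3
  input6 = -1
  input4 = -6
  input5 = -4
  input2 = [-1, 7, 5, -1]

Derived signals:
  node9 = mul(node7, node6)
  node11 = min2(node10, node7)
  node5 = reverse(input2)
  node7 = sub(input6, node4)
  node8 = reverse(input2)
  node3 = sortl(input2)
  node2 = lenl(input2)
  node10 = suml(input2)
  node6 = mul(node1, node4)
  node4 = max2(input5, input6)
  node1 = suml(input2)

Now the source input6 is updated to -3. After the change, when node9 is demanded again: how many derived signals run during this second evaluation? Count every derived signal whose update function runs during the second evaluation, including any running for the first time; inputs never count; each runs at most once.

Run set: node4, node6, node7, node9 (4 run).

Initial pass — values computed on the first demand:
  node1 = suml([-1, 7, 5, -1]) = 10
  node4 = max2(-4, -1) = -1
  node6 = mul(10, -1) = -10
  node7 = sub(-1, -1) = 0
  node9 = mul(0, -10) = 0

Second demand — change propagation:
  node4: re-runs because input6 -1->-3; new result -3.
  node6: re-runs because node4 -1->-3; new result -30.
  node7: re-runs because input6 -1->-3; node4 -1->-3; new result 0 (unchanged).
  node9: re-runs because node6 -10->-30; new result 0 (unchanged).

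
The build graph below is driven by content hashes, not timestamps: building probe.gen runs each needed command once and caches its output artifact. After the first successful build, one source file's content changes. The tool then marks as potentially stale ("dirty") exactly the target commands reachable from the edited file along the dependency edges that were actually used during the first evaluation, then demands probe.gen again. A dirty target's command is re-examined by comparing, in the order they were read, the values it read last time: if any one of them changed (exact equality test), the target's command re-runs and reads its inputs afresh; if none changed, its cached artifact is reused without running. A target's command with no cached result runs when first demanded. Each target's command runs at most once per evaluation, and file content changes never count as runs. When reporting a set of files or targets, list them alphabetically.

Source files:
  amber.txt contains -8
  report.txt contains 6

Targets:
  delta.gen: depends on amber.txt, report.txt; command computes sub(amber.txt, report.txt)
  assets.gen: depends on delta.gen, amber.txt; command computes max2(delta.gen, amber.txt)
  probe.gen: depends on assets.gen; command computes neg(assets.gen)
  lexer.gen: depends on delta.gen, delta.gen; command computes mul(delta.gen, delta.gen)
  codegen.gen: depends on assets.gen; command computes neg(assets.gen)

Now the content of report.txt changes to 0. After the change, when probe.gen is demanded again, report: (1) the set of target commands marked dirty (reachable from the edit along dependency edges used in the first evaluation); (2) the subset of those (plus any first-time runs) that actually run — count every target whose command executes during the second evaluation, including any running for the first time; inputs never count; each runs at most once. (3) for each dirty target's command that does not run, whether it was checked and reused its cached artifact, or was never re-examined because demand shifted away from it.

Dirty set: assets.gen, delta.gen, probe.gen.
Run set: assets.gen, delta.gen (2 run).
Re-examined without running (cache reused): probe.gen.
The important point: assets.gen recomputes to an identical value, and the output ends up unchanged.

Initial pass — values computed on the first demand:
  delta.gen = sub(-8, 6) = -14
  assets.gen = max2(-14, -8) = -8
  probe.gen = neg(-8) = 8

Second demand — change propagation:
  delta.gen: re-runs because report.txt 6->0; new result -8.
  assets.gen: re-runs because delta.gen -14->-8; new result -8 (unchanged).
  probe.gen: re-examined; everything it read last time is the same (assets.gen unchanged) — cache 8 kept, no run.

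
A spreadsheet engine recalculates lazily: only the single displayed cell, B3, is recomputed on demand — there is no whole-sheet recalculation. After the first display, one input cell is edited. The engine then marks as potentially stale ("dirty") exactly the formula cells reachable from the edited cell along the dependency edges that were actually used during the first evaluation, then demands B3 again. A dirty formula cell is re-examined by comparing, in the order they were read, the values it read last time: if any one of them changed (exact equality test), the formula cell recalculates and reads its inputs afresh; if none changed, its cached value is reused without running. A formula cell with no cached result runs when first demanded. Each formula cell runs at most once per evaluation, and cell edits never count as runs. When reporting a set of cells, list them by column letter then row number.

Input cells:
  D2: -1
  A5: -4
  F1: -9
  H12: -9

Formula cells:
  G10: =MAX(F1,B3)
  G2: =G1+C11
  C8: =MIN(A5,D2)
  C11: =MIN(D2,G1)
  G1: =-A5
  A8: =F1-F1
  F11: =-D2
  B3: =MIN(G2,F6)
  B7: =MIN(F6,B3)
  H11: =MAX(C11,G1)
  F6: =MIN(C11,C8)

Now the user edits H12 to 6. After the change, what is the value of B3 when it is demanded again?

First evaluation (everything demanded from the output):
  C8 = MIN(-4, -1) = -4
  G1 = -(-4) = 4
  C11 = MIN(-1, 4) = -1
  F6 = MIN(-1, -4) = -4
  G2 = 4 + -1 = 3
  B3 = MIN(3, -4) = -4

Propagation after the edit:
  H12 feeds no computation that the output demands — nothing is marked dirty and nothing runs.

Key observation: H12 is never demanded by the output, so the edit triggers no recomputation at all.

New value of B3: -4.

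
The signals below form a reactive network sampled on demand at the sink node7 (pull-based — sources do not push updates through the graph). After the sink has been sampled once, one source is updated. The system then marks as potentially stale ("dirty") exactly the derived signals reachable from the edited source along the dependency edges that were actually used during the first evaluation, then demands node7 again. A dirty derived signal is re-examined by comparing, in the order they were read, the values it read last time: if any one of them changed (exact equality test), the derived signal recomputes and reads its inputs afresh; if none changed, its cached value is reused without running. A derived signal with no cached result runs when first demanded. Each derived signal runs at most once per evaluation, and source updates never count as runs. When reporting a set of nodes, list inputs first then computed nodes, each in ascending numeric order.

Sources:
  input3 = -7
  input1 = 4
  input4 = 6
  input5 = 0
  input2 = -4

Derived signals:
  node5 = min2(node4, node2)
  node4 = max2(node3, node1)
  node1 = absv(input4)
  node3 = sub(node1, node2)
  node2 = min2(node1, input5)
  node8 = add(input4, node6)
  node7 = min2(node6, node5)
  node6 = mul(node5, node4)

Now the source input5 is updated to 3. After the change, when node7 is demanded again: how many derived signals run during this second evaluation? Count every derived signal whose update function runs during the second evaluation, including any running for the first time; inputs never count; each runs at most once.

Run set: node2, node3, node4, node5, node6, node7 (6 run).

Initial pass — values computed on the first demand:
  node1 = absv(6) = 6
  node2 = min2(6, 0) = 0
  node3 = sub(6, 0) = 6
  node4 = max2(6, 6) = 6
  node5 = min2(6, 0) = 0
  node6 = mul(0, 6) = 0
  node7 = min2(0, 0) = 0

Second demand — change propagation:
  node2: re-runs because input5 0->3; new result 3.
  node3: re-runs because node2 0->3; new result 3.
  node4: re-runs because node3 6->3; new result 6 (unchanged).
  node5: re-runs because node2 0->3; new result 3.
  node6: re-runs because node5 0->3; new result 18.
  node7: re-runs because node6 0->18; node5 0->3; new result 3.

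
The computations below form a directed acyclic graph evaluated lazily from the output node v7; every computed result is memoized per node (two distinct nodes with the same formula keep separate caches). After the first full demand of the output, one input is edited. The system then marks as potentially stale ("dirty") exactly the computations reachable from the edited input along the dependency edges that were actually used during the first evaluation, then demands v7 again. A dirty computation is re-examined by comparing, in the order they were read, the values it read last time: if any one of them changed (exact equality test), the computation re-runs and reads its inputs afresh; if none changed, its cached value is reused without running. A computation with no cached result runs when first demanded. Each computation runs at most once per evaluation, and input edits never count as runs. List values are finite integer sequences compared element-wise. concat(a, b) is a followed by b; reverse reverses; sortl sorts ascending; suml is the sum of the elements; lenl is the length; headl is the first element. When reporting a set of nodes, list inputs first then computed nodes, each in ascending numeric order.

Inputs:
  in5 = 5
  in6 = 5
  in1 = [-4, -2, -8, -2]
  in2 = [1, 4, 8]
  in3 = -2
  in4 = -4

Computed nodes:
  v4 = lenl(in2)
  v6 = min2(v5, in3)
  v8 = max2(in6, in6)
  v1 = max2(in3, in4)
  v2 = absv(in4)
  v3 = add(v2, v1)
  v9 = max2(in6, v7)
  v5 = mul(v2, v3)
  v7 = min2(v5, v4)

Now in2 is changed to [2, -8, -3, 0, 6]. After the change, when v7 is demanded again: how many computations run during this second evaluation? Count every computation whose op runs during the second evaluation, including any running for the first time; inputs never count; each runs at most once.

2 computations run: v4, v7.

First demand of the output computes:
  v1 = max2(-2, -4) = -2
  v2 = absv(-4) = 4
  v3 = add(4, -2) = 2
  v4 = lenl([1, 4, 8]) = 3
  v5 = mul(4, 2) = 8
  v7 = min2(8, 3) = 3

After the edit, cleaning proceeds:
  v4: a read changed (in2 [1, 4, 8]->[2, -8, -3, 0, 6]) — executes, giving 5.
  v7: a read changed (v4 3->5) — executes, giving 5.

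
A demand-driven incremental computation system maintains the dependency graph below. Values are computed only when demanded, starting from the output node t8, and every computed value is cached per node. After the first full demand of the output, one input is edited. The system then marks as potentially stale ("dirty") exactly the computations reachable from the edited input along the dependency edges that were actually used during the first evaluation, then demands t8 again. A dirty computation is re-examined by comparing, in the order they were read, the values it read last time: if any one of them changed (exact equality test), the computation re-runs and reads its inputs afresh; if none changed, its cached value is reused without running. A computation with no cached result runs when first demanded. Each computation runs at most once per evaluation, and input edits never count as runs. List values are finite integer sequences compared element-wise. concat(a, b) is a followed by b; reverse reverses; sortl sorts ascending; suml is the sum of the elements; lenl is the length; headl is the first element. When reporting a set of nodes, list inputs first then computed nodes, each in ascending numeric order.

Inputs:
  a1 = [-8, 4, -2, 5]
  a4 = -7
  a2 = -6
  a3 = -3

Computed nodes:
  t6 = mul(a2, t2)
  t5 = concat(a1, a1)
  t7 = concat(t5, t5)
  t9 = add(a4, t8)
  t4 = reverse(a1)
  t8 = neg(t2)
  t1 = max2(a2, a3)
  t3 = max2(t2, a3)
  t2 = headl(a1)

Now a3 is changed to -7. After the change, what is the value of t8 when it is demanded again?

First evaluation (everything demanded from the output):
  t2 = headl([-8, 4, -2, 5]) = -8
  t8 = neg(-8) = 8

Propagation after the edit:
  a3 feeds no computation that the output demands — nothing is marked dirty and nothing runs.

Key observation: a3 is never demanded by the output, so the edit triggers no recomputation at all.

New value of t8: 8.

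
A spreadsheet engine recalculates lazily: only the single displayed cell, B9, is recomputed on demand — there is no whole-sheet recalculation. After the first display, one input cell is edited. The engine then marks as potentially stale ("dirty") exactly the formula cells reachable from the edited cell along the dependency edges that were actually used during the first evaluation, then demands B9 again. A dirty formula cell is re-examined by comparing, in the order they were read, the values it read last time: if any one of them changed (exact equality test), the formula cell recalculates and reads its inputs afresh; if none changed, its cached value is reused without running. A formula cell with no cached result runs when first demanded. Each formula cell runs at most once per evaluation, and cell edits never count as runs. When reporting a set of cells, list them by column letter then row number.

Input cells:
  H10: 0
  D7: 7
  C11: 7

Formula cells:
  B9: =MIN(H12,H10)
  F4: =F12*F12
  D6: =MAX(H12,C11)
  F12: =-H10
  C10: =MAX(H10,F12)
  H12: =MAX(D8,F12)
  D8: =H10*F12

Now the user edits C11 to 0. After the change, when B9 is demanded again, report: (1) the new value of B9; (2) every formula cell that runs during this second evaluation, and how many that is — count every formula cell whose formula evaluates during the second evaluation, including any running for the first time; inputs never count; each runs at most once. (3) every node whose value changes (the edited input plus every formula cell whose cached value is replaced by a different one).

New value of B9: 0.
Formula cells that run: none — 0 in total.
Values that change: C11.
Key observation: C11 is never demanded by the output, so the edit triggers no recomputation at all.

First evaluation (everything demanded from the output):
  F12 = -(0) = 0
  D8 = 0 * 0 = 0
  H12 = MAX(0, 0) = 0
  B9 = MIN(0, 0) = 0

Propagation after the edit:
  C11 feeds no computation that the output demands — nothing is marked dirty and nothing runs.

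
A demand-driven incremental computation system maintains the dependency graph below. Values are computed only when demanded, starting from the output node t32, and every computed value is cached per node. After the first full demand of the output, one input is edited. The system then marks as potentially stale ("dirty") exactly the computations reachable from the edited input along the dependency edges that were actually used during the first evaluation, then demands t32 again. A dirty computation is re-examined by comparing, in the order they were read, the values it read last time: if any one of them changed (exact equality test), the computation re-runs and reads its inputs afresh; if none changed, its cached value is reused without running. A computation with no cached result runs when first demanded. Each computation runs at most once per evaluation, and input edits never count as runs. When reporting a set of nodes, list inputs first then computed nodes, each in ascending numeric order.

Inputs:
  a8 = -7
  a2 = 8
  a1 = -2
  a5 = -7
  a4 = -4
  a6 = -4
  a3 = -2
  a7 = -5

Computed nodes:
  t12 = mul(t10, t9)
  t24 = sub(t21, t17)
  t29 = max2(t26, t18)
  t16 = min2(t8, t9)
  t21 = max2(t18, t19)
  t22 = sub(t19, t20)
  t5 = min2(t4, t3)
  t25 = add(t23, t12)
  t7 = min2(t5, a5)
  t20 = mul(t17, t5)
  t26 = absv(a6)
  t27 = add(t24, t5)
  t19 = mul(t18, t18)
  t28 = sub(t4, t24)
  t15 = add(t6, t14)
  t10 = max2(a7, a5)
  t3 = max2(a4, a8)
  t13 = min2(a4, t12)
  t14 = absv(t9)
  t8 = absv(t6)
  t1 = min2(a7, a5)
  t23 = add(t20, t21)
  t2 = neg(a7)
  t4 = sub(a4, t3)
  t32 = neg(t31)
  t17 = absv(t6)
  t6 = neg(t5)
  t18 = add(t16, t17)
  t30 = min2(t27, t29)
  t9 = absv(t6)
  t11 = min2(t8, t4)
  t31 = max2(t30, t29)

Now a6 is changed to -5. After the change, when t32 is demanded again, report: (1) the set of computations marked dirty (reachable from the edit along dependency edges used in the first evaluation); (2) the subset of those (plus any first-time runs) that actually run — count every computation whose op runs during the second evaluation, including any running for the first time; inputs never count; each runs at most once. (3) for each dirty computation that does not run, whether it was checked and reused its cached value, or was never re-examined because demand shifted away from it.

Marked dirty: t26, t29, t30, t31, t32.
Computations that run: t26, t29 — 2 in total.
Checked but reused from cache: t30, t31, t32.
Key observation: the change is absorbed at t29 — it re-runs but produces the same value, and the output's value is unchanged.

First evaluation (everything demanded from the output):
  t3 = max2(-4, -7) = -4
  t4 = sub(-4, -4) = 0
  t5 = min2(0, -4) = -4
  t6 = neg(-4) = 4
  t8 = absv(4) = 4
  t9 = absv(4) = 4
  t16 = min2(4, 4) = 4
  t17 = absv(4) = 4
  t18 = add(4, 4) = 8
  t19 = mul(8, 8) = 64
  t21 = max2(8, 64) = 64
  t24 = sub(64, 4) = 60
  t26 = absv(-4) = 4
  t27 = add(60, -4) = 56
  t29 = max2(4, 8) = 8
  t30 = min2(56, 8) = 8
  t31 = max2(8, 8) = 8
  t32 = neg(8) = -8

Propagation after the edit:
  t26: runs — a6 -4->-5; result 5.
  t29: runs — t26 4->5; result 8 (same value as before).
  t30: checked — values it read are unchanged (t27 unchanged, t29 unchanged); reused cached 8 without running.
  t31: checked — values it read are unchanged (t30 unchanged, t29 unchanged); reused cached 8 without running.
  t32: checked — values it read are unchanged (t31 unchanged); reused cached -8 without running.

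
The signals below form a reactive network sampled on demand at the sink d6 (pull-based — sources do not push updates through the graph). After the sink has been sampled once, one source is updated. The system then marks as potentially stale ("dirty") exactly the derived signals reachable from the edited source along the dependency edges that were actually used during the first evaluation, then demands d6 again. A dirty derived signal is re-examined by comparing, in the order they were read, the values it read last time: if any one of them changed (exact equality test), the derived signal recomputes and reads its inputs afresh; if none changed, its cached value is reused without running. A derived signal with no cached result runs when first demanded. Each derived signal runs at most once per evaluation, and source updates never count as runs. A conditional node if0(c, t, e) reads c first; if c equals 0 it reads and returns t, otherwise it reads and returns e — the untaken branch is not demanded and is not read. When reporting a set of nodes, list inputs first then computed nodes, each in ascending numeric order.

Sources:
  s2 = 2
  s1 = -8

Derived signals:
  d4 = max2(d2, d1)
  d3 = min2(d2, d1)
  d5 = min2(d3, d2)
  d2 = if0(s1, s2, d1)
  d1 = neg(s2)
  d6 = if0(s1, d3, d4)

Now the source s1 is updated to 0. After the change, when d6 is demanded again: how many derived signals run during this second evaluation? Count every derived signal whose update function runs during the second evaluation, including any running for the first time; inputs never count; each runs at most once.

Run set: d2, d3, d6 (3 run).
The important point: the flipped condition redirects demand; d4 is left stale, never re-checked.

Initial pass — values computed on the first demand:
  d1 = neg(2) = -2
  d2 = if0(s1=-8 -> else branch d1) = -2
  d4 = max2(-2, -2) = -2
  d6 = if0(s1=-8 -> else branch d4) = -2

Second demand — change propagation:
  d2: re-runs because s1 -8->0; new result 2.
  d3: newly demanded (no cache) — executes and yields -2.
  d4: dirty yet unreached — the second evaluation never asks for it.
  d6: re-runs because s1 -8->0; new result -2 (unchanged).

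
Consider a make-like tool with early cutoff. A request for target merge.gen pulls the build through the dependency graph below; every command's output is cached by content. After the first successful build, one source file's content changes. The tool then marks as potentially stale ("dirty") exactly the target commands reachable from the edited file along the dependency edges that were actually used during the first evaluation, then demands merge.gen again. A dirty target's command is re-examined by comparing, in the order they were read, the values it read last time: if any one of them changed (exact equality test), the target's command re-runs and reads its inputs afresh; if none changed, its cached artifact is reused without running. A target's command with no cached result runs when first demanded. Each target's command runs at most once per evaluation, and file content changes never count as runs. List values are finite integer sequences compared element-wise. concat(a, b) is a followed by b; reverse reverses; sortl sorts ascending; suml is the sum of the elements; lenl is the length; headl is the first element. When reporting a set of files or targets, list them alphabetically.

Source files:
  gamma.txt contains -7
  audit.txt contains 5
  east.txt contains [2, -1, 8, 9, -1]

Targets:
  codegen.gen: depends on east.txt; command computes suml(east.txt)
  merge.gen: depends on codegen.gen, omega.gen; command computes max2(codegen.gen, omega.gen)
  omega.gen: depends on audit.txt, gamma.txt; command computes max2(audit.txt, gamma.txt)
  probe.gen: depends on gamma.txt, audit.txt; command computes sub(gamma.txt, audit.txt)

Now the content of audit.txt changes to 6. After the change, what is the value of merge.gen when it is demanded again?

Demanding merge.gen again yields 17.

First demand of the output computes:
  codegen.gen = suml([2, -1, 8, 9, -1]) = 17
  omega.gen = max2(5, -7) = 5
  merge.gen = max2(17, 5) = 17

After the edit, cleaning proceeds:
  omega.gen: a read changed (audit.txt 5->6) — executes, giving 6.
  merge.gen: a read changed (omega.gen 5->6) — executes, giving 17 — identical to its old value.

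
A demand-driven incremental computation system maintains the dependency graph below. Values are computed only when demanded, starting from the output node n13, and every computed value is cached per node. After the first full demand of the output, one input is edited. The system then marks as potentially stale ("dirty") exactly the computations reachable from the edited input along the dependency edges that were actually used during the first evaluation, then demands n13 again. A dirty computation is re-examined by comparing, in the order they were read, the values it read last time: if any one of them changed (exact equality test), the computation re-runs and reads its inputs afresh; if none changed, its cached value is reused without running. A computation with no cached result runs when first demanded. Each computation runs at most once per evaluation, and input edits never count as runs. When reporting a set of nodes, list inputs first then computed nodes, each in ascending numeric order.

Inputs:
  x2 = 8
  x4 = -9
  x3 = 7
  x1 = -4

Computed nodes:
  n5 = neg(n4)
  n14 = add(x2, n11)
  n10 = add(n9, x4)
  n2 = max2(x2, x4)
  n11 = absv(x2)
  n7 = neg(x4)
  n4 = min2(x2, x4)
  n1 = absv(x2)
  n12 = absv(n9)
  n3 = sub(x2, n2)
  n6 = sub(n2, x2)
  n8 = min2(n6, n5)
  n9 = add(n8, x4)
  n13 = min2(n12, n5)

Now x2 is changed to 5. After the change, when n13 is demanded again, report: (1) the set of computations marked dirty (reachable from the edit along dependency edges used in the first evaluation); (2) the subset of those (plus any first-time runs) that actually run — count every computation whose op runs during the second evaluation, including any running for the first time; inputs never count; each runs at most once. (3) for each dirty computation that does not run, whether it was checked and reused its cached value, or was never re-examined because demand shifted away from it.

Marked dirty: n2, n4, n5, n6, n8, n9, n12, n13.
Computations that run: n2, n4, n6 — 3 in total.
Checked but reused from cache: n5, n8, n9, n12, n13.
Key observation: the cutoff stops propagation at n5 — its inputs' values are unchanged, so it reuses its cache.

First evaluation (everything demanded from the output):
  n2 = max2(8, -9) = 8
  n4 = min2(8, -9) = -9
  n5 = neg(-9) = 9
  n6 = sub(8, 8) = 0
  n8 = min2(0, 9) = 0
  n9 = add(0, -9) = -9
  n12 = absv(-9) = 9
  n13 = min2(9, 9) = 9

Propagation after the edit:
  n2: runs — x2 8->5; result 5.
  n4: runs — x2 8->5; result -9 (same value as before).
  n5: checked — values it read are unchanged (n4 unchanged); reused cached 9 without running.
  n6: runs — n2 8->5; x2 8->5; result 0 (same value as before).
  n8: checked — values it read are unchanged (n6 unchanged, n5 unchanged); reused cached 0 without running.
  n9: checked — values it read are unchanged (n8 unchanged, x4 unchanged); reused cached -9 without running.
  n12: checked — values it read are unchanged (n9 unchanged); reused cached 9 without running.
  n13: checked — values it read are unchanged (n12 unchanged, n5 unchanged); reused cached 9 without running.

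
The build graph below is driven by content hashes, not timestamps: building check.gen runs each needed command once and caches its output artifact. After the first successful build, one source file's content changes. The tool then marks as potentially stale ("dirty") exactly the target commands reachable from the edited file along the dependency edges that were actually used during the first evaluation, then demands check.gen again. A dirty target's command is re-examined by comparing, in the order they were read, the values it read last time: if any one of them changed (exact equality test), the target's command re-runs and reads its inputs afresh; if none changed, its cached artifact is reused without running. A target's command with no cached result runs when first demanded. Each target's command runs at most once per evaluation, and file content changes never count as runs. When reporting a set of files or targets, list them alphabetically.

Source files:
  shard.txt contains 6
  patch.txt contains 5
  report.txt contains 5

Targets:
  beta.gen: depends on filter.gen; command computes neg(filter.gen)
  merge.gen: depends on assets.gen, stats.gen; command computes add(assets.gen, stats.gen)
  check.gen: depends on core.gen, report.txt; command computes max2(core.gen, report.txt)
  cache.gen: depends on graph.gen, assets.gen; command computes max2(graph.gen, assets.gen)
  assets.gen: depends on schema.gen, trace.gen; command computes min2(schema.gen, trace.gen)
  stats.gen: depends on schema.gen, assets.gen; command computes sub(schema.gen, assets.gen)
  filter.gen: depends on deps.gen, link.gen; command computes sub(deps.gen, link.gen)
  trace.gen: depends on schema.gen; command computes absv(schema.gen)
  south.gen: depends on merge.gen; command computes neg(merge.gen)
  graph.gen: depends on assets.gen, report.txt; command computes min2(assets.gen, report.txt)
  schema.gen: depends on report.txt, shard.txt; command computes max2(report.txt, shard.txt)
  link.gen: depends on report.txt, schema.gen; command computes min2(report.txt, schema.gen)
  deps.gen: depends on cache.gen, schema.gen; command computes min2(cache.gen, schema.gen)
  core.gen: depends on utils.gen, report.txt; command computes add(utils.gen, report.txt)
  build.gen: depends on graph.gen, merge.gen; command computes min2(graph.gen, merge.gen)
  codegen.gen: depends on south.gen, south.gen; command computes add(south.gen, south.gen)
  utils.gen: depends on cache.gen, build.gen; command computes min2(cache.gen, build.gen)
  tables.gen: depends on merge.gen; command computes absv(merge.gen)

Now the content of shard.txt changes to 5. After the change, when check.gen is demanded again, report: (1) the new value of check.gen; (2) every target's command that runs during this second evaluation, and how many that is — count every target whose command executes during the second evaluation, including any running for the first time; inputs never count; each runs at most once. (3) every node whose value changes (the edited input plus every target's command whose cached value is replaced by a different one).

check.gen now evaluates to 10.
Run set: assets.gen, build.gen, cache.gen, graph.gen, merge.gen, schema.gen, stats.gen, trace.gen, utils.gen (9 run).
Changed values: assets.gen, cache.gen, merge.gen, schema.gen, shard.txt, trace.gen.
The important point: at core.gen every value read last time is unchanged, so the dirty flag clears without a run.

Initial pass — values computed on the first demand:
  schema.gen = max2(5, 6) = 6
  trace.gen = absv(6) = 6
  assets.gen = min2(6, 6) = 6
  graph.gen = min2(6, 5) = 5
  cache.gen = max2(5, 6) = 6
  stats.gen = sub(6, 6) = 0
  merge.gen = add(6, 0) = 6
  build.gen = min2(5, 6) = 5
  utils.gen = min2(6, 5) = 5
  core.gen = add(5, 5) = 10
  check.gen = max2(10, 5) = 10

Second demand — change propagation:
  schema.gen: re-runs because shard.txt 6->5; new result 5.
  trace.gen: re-runs because schema.gen 6->5; new result 5.
  assets.gen: re-runs because schema.gen 6->5; trace.gen 6->5; new result 5.
  graph.gen: re-runs because assets.gen 6->5; new result 5 (unchanged).
  cache.gen: re-runs because assets.gen 6->5; new result 5.
  stats.gen: re-runs because schema.gen 6->5; assets.gen 6->5; new result 0 (unchanged).
  merge.gen: re-runs because assets.gen 6->5; new result 5.
  build.gen: re-runs because merge.gen 6->5; new result 5 (unchanged).
  utils.gen: re-runs because cache.gen 6->5; new result 5 (unchanged).
  core.gen: re-examined; everything it read last time is the same (utils.gen unchanged, report.txt unchanged) — cache 10 kept, no run.
  check.gen: re-examined; everything it read last time is the same (core.gen unchanged, report.txt unchanged) — cache 10 kept, no run.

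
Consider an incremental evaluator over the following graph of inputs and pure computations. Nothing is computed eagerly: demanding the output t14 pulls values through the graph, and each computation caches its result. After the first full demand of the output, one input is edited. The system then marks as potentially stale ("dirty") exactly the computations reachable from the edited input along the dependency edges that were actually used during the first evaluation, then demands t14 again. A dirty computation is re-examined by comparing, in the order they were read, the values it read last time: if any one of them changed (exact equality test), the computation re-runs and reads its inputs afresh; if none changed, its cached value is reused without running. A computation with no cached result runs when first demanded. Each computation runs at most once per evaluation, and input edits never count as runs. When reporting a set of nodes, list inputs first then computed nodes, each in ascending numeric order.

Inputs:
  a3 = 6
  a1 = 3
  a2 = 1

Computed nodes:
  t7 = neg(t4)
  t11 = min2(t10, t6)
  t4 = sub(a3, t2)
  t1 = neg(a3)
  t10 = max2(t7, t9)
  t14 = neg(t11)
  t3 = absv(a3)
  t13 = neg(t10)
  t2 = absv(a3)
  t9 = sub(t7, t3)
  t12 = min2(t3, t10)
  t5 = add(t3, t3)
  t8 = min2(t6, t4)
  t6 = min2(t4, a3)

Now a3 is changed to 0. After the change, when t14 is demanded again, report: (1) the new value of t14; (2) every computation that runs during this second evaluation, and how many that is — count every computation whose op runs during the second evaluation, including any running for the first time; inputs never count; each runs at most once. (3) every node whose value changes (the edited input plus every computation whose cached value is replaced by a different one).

t14 now evaluates to 0.
Run set: t2, t3, t4, t6, t9, t10 (6 run).
Changed values: a3, t2, t3, t9.
The important point: at t7 every value read last time is unchanged, so the dirty flag clears without a run.

Initial pass — values computed on the first demand:
  t2 = absv(6) = 6
  t3 = absv(6) = 6
  t4 = sub(6, 6) = 0
  t6 = min2(0, 6) = 0
  t7 = neg(0) = 0
  t9 = sub(0, 6) = -6
  t10 = max2(0, -6) = 0
  t11 = min2(0, 0) = 0
  t14 = neg(0) = 0

Second demand — change propagation:
  t2: re-runs because a3 6->0; new result 0.
  t3: re-runs because a3 6->0; new result 0.
  t4: re-runs because a3 6->0; t2 6->0; new result 0 (unchanged).
  t6: re-runs because a3 6->0; new result 0 (unchanged).
  t7: re-examined; everything it read last time is the same (t4 unchanged) — cache 0 kept, no run.
  t9: re-runs because t3 6->0; new result 0.
  t10: re-runs because t9 -6->0; new result 0 (unchanged).
  t11: re-examined; everything it read last time is the same (t10 unchanged, t6 unchanged) — cache 0 kept, no run.
  t14: re-examined; everything it read last time is the same (t11 unchanged) — cache 0 kept, no run.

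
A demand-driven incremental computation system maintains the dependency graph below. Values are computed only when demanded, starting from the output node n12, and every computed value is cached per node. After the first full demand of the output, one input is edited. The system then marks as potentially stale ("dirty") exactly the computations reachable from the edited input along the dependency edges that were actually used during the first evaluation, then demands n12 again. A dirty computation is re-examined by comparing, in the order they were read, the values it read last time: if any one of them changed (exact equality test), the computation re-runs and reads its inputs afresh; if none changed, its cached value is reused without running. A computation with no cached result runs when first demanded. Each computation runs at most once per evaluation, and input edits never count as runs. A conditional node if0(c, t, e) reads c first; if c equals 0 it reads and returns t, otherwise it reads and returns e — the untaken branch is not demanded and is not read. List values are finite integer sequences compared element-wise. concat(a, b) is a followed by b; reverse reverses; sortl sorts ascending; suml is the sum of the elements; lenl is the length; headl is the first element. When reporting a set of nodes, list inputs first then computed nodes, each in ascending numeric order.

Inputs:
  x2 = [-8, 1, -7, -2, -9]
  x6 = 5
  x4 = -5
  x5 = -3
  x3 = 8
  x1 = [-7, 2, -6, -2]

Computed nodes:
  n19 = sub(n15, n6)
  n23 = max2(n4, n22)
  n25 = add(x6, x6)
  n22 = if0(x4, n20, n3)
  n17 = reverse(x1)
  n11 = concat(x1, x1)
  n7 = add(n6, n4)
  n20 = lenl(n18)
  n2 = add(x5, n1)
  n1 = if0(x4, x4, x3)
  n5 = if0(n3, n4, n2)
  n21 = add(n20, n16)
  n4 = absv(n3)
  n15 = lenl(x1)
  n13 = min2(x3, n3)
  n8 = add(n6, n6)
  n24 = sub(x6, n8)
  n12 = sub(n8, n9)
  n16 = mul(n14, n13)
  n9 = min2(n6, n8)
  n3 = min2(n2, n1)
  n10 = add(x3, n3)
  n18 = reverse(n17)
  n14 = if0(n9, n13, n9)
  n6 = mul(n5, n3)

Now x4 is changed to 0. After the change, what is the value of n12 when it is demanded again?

New value of n12: 9.

First evaluation (everything demanded from the output):
  n1 = if0(x4=-5 -> else branch x3) = 8
  n2 = add(-3, 8) = 5
  n3 = min2(5, 8) = 5
  n5 = if0(n3=5 -> else branch n2) = 5
  n6 = mul(5, 5) = 25
  n8 = add(25, 25) = 50
  n9 = min2(25, 50) = 25
  n12 = sub(50, 25) = 25

Propagation after the edit:
  n1: runs — x4 -5->0; result 0.
  n2: runs — n1 8->0; result -3.
  n3: runs — n2 5->-3; n1 8->0; result -3.
  n5: runs — n3 5->-3; n2 5->-3; result -3.
  n6: runs — n5 5->-3; n3 5->-3; result 9.
  n8: runs — n6 25->9; n6 25->9; result 18.
  n9: runs — n6 25->9; n8 50->18; result 9.
  n12: runs — n8 50->18; n9 25->9; result 9.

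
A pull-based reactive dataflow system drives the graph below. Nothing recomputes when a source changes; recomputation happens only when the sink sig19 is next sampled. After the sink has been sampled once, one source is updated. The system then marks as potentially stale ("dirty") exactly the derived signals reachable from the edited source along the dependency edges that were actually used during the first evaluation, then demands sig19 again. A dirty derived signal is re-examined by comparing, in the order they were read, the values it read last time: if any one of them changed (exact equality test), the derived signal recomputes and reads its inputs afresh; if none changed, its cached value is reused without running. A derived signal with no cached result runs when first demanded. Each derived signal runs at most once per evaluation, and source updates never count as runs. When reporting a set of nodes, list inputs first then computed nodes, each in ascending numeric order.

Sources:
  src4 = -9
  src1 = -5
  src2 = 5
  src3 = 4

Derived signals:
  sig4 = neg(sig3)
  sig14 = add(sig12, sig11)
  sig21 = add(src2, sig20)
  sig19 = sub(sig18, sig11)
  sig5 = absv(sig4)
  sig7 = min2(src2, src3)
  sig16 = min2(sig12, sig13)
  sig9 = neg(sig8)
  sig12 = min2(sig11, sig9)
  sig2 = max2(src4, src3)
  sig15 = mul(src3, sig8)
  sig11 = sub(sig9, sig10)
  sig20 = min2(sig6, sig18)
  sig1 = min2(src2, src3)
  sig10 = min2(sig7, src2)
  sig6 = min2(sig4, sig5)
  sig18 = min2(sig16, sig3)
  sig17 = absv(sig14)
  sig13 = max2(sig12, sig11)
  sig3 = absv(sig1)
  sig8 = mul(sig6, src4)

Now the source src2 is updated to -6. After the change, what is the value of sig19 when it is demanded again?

New value of sig19: -6.

First evaluation (everything demanded from the output):
  sig1 = min2(5, 4) = 4
  sig3 = absv(4) = 4
  sig4 = neg(4) = -4
  sig5 = absv(-4) = 4
  sig6 = min2(-4, 4) = -4
  sig7 = min2(5, 4) = 4
  sig8 = mul(-4, -9) = 36
  sig9 = neg(36) = -36
  sig10 = min2(4, 5) = 4
  sig11 = sub(-36, 4) = -40
  sig12 = min2(-40, -36) = -40
  sig13 = max2(-40, -40) = -40
  sig16 = min2(-40, -40) = -40
  sig18 = min2(-40, 4) = -40
  sig19 = sub(-40, -40) = 0

Propagation after the edit:
  sig1: runs — src2 5->-6; result -6.
  sig3: runs — sig1 4->-6; result 6.
  sig4: runs — sig3 4->6; result -6.
  sig5: runs — sig4 -4->-6; result 6.
  sig6: runs — sig4 -4->-6; sig5 4->6; result -6.
  sig7: runs — src2 5->-6; result -6.
  sig8: runs — sig6 -4->-6; result 54.
  sig9: runs — sig8 36->54; result -54.
  sig10: runs — sig7 4->-6; src2 5->-6; result -6.
  sig11: runs — sig9 -36->-54; sig10 4->-6; result -48.
  sig12: runs — sig11 -40->-48; sig9 -36->-54; result -54.
  sig13: runs — sig12 -40->-54; sig11 -40->-48; result -48.
  sig16: runs — sig12 -40->-54; sig13 -40->-48; result -54.
  sig18: runs — sig16 -40->-54; sig3 4->6; result -54.
  sig19: runs — sig18 -40->-54; sig11 -40->-48; result -6.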